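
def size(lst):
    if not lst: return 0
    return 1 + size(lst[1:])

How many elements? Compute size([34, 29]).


size([34, 29]) = 1 + size([29])
size([29]) = 1 + size([])
size([]) = 0  (base case)
Unwinding: 1 + 1 + 0 = 2

2


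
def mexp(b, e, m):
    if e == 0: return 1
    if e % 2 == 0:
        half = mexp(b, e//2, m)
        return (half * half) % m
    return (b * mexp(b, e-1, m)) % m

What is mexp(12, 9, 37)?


mexp(12, 9, 37): e is odd, compute mexp(12, 8, 37)
  mexp(12, 8, 37): e is even, compute mexp(12, 4, 37)
    mexp(12, 4, 37): e is even, compute mexp(12, 2, 37)
      mexp(12, 2, 37): e is even, compute mexp(12, 1, 37)
        mexp(12, 1, 37): e is odd, compute mexp(12, 0, 37)
          mexp(12, 0, 37) = 1
        (12 * 1) % 37 = 12
      half=12, (12*12) % 37 = 33
    half=33, (33*33) % 37 = 16
  half=16, (16*16) % 37 = 34
(12 * 34) % 37 = 1

1


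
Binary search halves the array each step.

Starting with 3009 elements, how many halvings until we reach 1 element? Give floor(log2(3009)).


3009 / 2 = 1504
1504 / 2 = 752
752 / 2 = 376
376 / 2 = 188
188 / 2 = 94
94 / 2 = 47
47 / 2 = 23
23 / 2 = 11
11 / 2 = 5
5 / 2 = 2
2 / 2 = 1
Reached 1 after 11 halvings

11


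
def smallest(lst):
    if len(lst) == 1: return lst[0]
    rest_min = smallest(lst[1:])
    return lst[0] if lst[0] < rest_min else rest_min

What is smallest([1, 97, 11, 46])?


smallest([1, 97, 11, 46]): compare 1 with smallest([97, 11, 46])
smallest([97, 11, 46]): compare 97 with smallest([11, 46])
smallest([11, 46]): compare 11 with smallest([46])
smallest([46]) = 46  (base case)
Compare 11 with 46 -> 11
Compare 97 with 11 -> 11
Compare 1 with 11 -> 1

1


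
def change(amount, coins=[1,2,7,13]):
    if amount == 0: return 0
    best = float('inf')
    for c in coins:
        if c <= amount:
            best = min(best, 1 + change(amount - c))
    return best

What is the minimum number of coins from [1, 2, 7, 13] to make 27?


Building up with DP:
change(0) = 0
change(1) = min(1+change(0)=1+0=1) = 1
change(2) = min(1+change(1)=1+1=2, 1+change(0)=1+0=1) = 1
change(3) = min(1+change(2)=1+1=2, 1+change(1)=1+1=2) = 2
change(4) = min(1+change(3)=1+2=3, 1+change(2)=1+1=2) = 2
change(5) = min(1+change(4)=1+2=3, 1+change(3)=1+2=3) = 3
change(6) = min(1+change(5)=1+3=4, 1+change(4)=1+2=3) = 3
change(7) = min(1+change(6)=1+3=4, 1+change(5)=1+3=4, 1+change(0)=1+0=1) = 1
change(8) = min(1+change(7)=1+1=2, 1+change(6)=1+3=4, 1+change(1)=1+1=2) = 2
change(9) = min(1+change(8)=1+2=3, 1+change(7)=1+1=2, 1+change(2)=1+1=2) = 2
change(10) = min(1+change(9)=1+2=3, 1+change(8)=1+2=3, 1+change(3)=1+2=3) = 3
change(11) = min(1+change(10)=1+3=4, 1+change(9)=1+2=3, 1+change(4)=1+2=3) = 3
change(12) = min(1+change(11)=1+3=4, 1+change(10)=1+3=4, 1+change(5)=1+3=4) = 4
change(13) = min(1+change(12)=1+4=5, 1+change(11)=1+3=4, 1+change(6)=1+3=4, 1+change(0)=1+0=1) = 1
change(14) = min(1+change(13)=1+1=2, 1+change(12)=1+4=5, 1+change(7)=1+1=2, 1+change(1)=1+1=2) = 2
change(15) = min(1+change(14)=1+2=3, 1+change(13)=1+1=2, 1+change(8)=1+2=3, 1+change(2)=1+1=2) = 2
change(16) = min(1+change(15)=1+2=3, 1+change(14)=1+2=3, 1+change(9)=1+2=3, 1+change(3)=1+2=3) = 3
change(17) = min(1+change(16)=1+3=4, 1+change(15)=1+2=3, 1+change(10)=1+3=4, 1+change(4)=1+2=3) = 3
change(18) = min(1+change(17)=1+3=4, 1+change(16)=1+3=4, 1+change(11)=1+3=4, 1+change(5)=1+3=4) = 4
change(19) = min(1+change(18)=1+4=5, 1+change(17)=1+3=4, 1+change(12)=1+4=5, 1+change(6)=1+3=4) = 4
change(20) = min(1+change(19)=1+4=5, 1+change(18)=1+4=5, 1+change(13)=1+1=2, 1+change(7)=1+1=2) = 2
change(21) = min(1+change(20)=1+2=3, 1+change(19)=1+4=5, 1+change(14)=1+2=3, 1+change(8)=1+2=3) = 3
change(22) = min(1+change(21)=1+3=4, 1+change(20)=1+2=3, 1+change(15)=1+2=3, 1+change(9)=1+2=3) = 3
change(23) = min(1+change(22)=1+3=4, 1+change(21)=1+3=4, 1+change(16)=1+3=4, 1+change(10)=1+3=4) = 4
change(24) = min(1+change(23)=1+4=5, 1+change(22)=1+3=4, 1+change(17)=1+3=4, 1+change(11)=1+3=4) = 4
change(25) = min(1+change(24)=1+4=5, 1+change(23)=1+4=5, 1+change(18)=1+4=5, 1+change(12)=1+4=5) = 5
change(26) = min(1+change(25)=1+5=6, 1+change(24)=1+4=5, 1+change(19)=1+4=5, 1+change(13)=1+1=2) = 2
change(27) = min(1+change(26)=1+2=3, 1+change(25)=1+5=6, 1+change(20)=1+2=3, 1+change(14)=1+2=3) = 3

3


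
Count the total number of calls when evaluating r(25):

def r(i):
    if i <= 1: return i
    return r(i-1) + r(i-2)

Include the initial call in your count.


Let C(n) = total calls for r(n)
C(0) = 1, C(1) = 1
C(2) = 1 + C(1) + C(0) = 1 + 1 + 1 = 3
C(3) = 1 + C(2) + C(1) = 1 + 3 + 1 = 5
C(4) = 1 + C(3) + C(2) = 1 + 5 + 3 = 9
C(5) = 1 + C(4) + C(3) = 1 + 9 + 5 = 15
C(6) = 1 + C(5) + C(4) = 1 + 15 + 9 = 25
C(7) = 1 + C(6) + C(5) = 1 + 25 + 15 = 41
C(8) = 1 + C(7) + C(6) = 1 + 41 + 25 = 67
C(9) = 1 + C(8) + C(7) = 1 + 67 + 41 = 109
C(10) = 1 + C(9) + C(8) = 1 + 109 + 67 = 177
C(11) = 1 + C(10) + C(9) = 1 + 177 + 109 = 287
C(12) = 1 + C(11) + C(10) = 1 + 287 + 177 = 465
C(13) = 1 + C(12) + C(11) = 1 + 465 + 287 = 753
C(14) = 1 + C(13) + C(12) = 1 + 753 + 465 = 1219
C(15) = 1 + C(14) + C(13) = 1 + 1219 + 753 = 1973
C(16) = 1 + C(15) + C(14) = 1 + 1973 + 1219 = 3193
C(17) = 1 + C(16) + C(15) = 1 + 3193 + 1973 = 5167
C(18) = 1 + C(17) + C(16) = 1 + 5167 + 3193 = 8361
C(19) = 1 + C(18) + C(17) = 1 + 8361 + 5167 = 13529
C(20) = 1 + C(19) + C(18) = 1 + 13529 + 8361 = 21891
C(21) = 1 + C(20) + C(19) = 1 + 21891 + 13529 = 35421
C(22) = 1 + C(21) + C(20) = 1 + 35421 + 21891 = 57313
C(23) = 1 + C(22) + C(21) = 1 + 57313 + 35421 = 92735
C(24) = 1 + C(23) + C(22) = 1 + 92735 + 57313 = 150049
C(25) = 1 + C(24) + C(23) = 1 + 150049 + 92735 = 242785

242785


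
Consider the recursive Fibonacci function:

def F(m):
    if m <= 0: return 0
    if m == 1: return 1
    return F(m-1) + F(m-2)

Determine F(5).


Computing F(5) bottom-up:
F(0) = 0
F(1) = 1
F(2) = F(1) + F(0) = 1 + 0 = 1
F(3) = F(2) + F(1) = 1 + 1 = 2
F(4) = F(3) + F(2) = 2 + 1 = 3
F(5) = F(4) + F(3) = 3 + 2 = 5

5


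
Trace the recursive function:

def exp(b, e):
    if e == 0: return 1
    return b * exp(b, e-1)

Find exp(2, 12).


exp(2, 12)
= 2 * exp(2, 11)
= 2 * 2 * exp(2, 10)
= 2 * 2 * 2 * exp(2, 9)
= 2 * 2 * 2 * 2 * exp(2, 8)
= 2 * 2 * 2 * 2 * 2 * exp(2, 7)
= 2 * 2 * 2 * 2 * 2 * 2 * exp(2, 6)
= 2 * 2 * 2 * 2 * 2 * 2 * 2 * exp(2, 5)
= 2 * 2 * 2 * 2 * 2 * 2 * 2 * 2 * exp(2, 4)
= 2 * 2 * 2 * 2 * 2 * 2 * 2 * 2 * 2 * exp(2, 3)
= 2 * 2 * 2 * 2 * 2 * 2 * 2 * 2 * 2 * 2 * exp(2, 2)
= 2 * 2 * 2 * 2 * 2 * 2 * 2 * 2 * 2 * 2 * 2 * exp(2, 1)
= 2 * 2 * 2 * 2 * 2 * 2 * 2 * 2 * 2 * 2 * 2 * 2 * exp(2, 0)
= 2 * 2 * 2 * 2 * 2 * 2 * 2 * 2 * 2 * 2 * 2 * 2 * 1
= 4096

4096


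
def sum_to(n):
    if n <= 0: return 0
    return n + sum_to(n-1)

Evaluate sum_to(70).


sum_to(70)
= 70 + 69 + 68 + 67 + 66 + 65 + 64 + 63 + 62 + 61 + 60 + 59 + 58 + 57 + 56 + 55 + 54 + 53 + 52 + 51 + 50 + 49 + 48 + 47 + 46 + 45 + 44 + 43 + 42 + 41 + 40 + 39 + 38 + 37 + 36 + 35 + 34 + 33 + 32 + 31 + 30 + 29 + 28 + 27 + 26 + 25 + 24 + 23 + 22 + 21 + 20 + 19 + 18 + 17 + 16 + 15 + 14 + 13 + 12 + 11 + 10 + 9 + 8 + 7 + 6 + 5 + 4 + 3 + 2 + 1 + sum_to(0)
= 70 + 69 + 68 + 67 + 66 + 65 + 64 + 63 + 62 + 61 + 60 + 59 + 58 + 57 + 56 + 55 + 54 + 53 + 52 + 51 + 50 + 49 + 48 + 47 + 46 + 45 + 44 + 43 + 42 + 41 + 40 + 39 + 38 + 37 + 36 + 35 + 34 + 33 + 32 + 31 + 30 + 29 + 28 + 27 + 26 + 25 + 24 + 23 + 22 + 21 + 20 + 19 + 18 + 17 + 16 + 15 + 14 + 13 + 12 + 11 + 10 + 9 + 8 + 7 + 6 + 5 + 4 + 3 + 2 + 1 + 0
= 2485

2485


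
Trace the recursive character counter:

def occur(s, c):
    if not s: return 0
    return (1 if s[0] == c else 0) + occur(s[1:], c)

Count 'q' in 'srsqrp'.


s[0]='s' != 'q' -> 0
s[0]='r' != 'q' -> 0
s[0]='s' != 'q' -> 0
s[0]='q' == 'q' -> 1
s[0]='r' != 'q' -> 0
s[0]='p' != 'q' -> 0
Sum: 0 + 0 + 0 + 1 + 0 + 0 = 1

1


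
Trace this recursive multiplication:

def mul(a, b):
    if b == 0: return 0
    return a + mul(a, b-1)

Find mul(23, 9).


mul(23, 9) = 23 + mul(23, 8)
mul(23, 8) = 23 + mul(23, 7)
mul(23, 7) = 23 + mul(23, 6)
mul(23, 6) = 23 + mul(23, 5)
mul(23, 5) = 23 + mul(23, 4)
mul(23, 4) = 23 + mul(23, 3)
mul(23, 3) = 23 + mul(23, 2)
mul(23, 2) = 23 + mul(23, 1)
mul(23, 1) = 23 + mul(23, 0)
mul(23, 0) = 0  (base case)
Total: 23 + 23 + 23 + 23 + 23 + 23 + 23 + 23 + 23 + 0 = 207

207


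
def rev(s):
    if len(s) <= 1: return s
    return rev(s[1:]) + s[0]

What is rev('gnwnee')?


rev('gnwnee') = rev('nwnee') + 'g'
rev('nwnee') = rev('wnee') + 'n'
rev('wnee') = rev('nee') + 'w'
rev('nee') = rev('ee') + 'n'
rev('ee') = rev('e') + 'e'
rev('e') = 'e'  (base case)
Concatenating: 'e' + 'e' + 'n' + 'w' + 'n' + 'g' = 'eenwng'

eenwng


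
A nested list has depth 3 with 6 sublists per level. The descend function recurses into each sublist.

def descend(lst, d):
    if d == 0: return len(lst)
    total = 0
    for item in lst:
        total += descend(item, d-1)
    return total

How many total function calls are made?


At depth 0 (root): 1 call
At depth 1: each of 1 parents calls descend on 6 children = 6 calls
At depth 2: each of 6 parents calls descend on 6 children = 36 calls
At depth 3: each of 36 parents calls descend on 6 children = 216 calls
Total: 1 + 6 + 36 + 216 = 259

259


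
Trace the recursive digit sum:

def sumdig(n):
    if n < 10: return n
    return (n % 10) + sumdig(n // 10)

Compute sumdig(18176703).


sumdig(18176703) = 3 + sumdig(1817670)
sumdig(1817670) = 0 + sumdig(181767)
sumdig(181767) = 7 + sumdig(18176)
sumdig(18176) = 6 + sumdig(1817)
sumdig(1817) = 7 + sumdig(181)
sumdig(181) = 1 + sumdig(18)
sumdig(18) = 8 + sumdig(1)
sumdig(1) = 1  (base case)
Total: 3 + 0 + 7 + 6 + 7 + 1 + 8 + 1 = 33

33


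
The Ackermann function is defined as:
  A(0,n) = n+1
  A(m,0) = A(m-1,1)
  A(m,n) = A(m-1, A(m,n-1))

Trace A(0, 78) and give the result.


A(0, 78) = 79
Result: A(0, 78) = 79

79


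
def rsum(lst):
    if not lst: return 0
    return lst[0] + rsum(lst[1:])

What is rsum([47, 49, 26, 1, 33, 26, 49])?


rsum([47, 49, 26, 1, 33, 26, 49]) = 47 + rsum([49, 26, 1, 33, 26, 49])
rsum([49, 26, 1, 33, 26, 49]) = 49 + rsum([26, 1, 33, 26, 49])
rsum([26, 1, 33, 26, 49]) = 26 + rsum([1, 33, 26, 49])
rsum([1, 33, 26, 49]) = 1 + rsum([33, 26, 49])
rsum([33, 26, 49]) = 33 + rsum([26, 49])
rsum([26, 49]) = 26 + rsum([49])
rsum([49]) = 49 + rsum([])
rsum([]) = 0  (base case)
Total: 47 + 49 + 26 + 1 + 33 + 26 + 49 + 0 = 231

231


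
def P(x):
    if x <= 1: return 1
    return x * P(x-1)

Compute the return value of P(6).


P(6)
= 6 * P(5)
= 6 * 5 * P(4)
= 6 * 5 * 4 * P(3)
= 6 * 5 * 4 * 3 * P(2)
= 6 * 5 * 4 * 3 * 2 * P(1)
= 6 * 5 * 4 * 3 * 2 * 1
= 720

720


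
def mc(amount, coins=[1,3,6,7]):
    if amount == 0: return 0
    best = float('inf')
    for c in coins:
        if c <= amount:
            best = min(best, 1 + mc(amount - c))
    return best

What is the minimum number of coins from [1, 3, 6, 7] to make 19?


Building up with DP:
mc(0) = 0
mc(1) = min(1+mc(0)=1+0=1) = 1
mc(2) = min(1+mc(1)=1+1=2) = 2
mc(3) = min(1+mc(2)=1+2=3, 1+mc(0)=1+0=1) = 1
mc(4) = min(1+mc(3)=1+1=2, 1+mc(1)=1+1=2) = 2
mc(5) = min(1+mc(4)=1+2=3, 1+mc(2)=1+2=3) = 3
mc(6) = min(1+mc(5)=1+3=4, 1+mc(3)=1+1=2, 1+mc(0)=1+0=1) = 1
mc(7) = min(1+mc(6)=1+1=2, 1+mc(4)=1+2=3, 1+mc(1)=1+1=2, 1+mc(0)=1+0=1) = 1
mc(8) = min(1+mc(7)=1+1=2, 1+mc(5)=1+3=4, 1+mc(2)=1+2=3, 1+mc(1)=1+1=2) = 2
mc(9) = min(1+mc(8)=1+2=3, 1+mc(6)=1+1=2, 1+mc(3)=1+1=2, 1+mc(2)=1+2=3) = 2
mc(10) = min(1+mc(9)=1+2=3, 1+mc(7)=1+1=2, 1+mc(4)=1+2=3, 1+mc(3)=1+1=2) = 2
mc(11) = min(1+mc(10)=1+2=3, 1+mc(8)=1+2=3, 1+mc(5)=1+3=4, 1+mc(4)=1+2=3) = 3
mc(12) = min(1+mc(11)=1+3=4, 1+mc(9)=1+2=3, 1+mc(6)=1+1=2, 1+mc(5)=1+3=4) = 2
mc(13) = min(1+mc(12)=1+2=3, 1+mc(10)=1+2=3, 1+mc(7)=1+1=2, 1+mc(6)=1+1=2) = 2
mc(14) = min(1+mc(13)=1+2=3, 1+mc(11)=1+3=4, 1+mc(8)=1+2=3, 1+mc(7)=1+1=2) = 2
mc(15) = min(1+mc(14)=1+2=3, 1+mc(12)=1+2=3, 1+mc(9)=1+2=3, 1+mc(8)=1+2=3) = 3
mc(16) = min(1+mc(15)=1+3=4, 1+mc(13)=1+2=3, 1+mc(10)=1+2=3, 1+mc(9)=1+2=3) = 3
mc(17) = min(1+mc(16)=1+3=4, 1+mc(14)=1+2=3, 1+mc(11)=1+3=4, 1+mc(10)=1+2=3) = 3
mc(18) = min(1+mc(17)=1+3=4, 1+mc(15)=1+3=4, 1+mc(12)=1+2=3, 1+mc(11)=1+3=4) = 3
mc(19) = min(1+mc(18)=1+3=4, 1+mc(16)=1+3=4, 1+mc(13)=1+2=3, 1+mc(12)=1+2=3) = 3

3


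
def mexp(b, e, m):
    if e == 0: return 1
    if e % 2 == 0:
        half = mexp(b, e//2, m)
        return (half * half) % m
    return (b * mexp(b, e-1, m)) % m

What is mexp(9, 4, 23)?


mexp(9, 4, 23): e is even, compute mexp(9, 2, 23)
  mexp(9, 2, 23): e is even, compute mexp(9, 1, 23)
    mexp(9, 1, 23): e is odd, compute mexp(9, 0, 23)
      mexp(9, 0, 23) = 1
    (9 * 1) % 23 = 9
  half=9, (9*9) % 23 = 12
half=12, (12*12) % 23 = 6

6


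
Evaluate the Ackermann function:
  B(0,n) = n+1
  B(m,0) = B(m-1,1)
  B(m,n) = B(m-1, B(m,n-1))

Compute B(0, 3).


B(0, 3) = 4
Result: B(0, 3) = 4

4


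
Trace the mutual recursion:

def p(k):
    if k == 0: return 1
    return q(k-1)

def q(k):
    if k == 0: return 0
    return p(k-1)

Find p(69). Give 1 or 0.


p(69) = q(68)
q(68) = p(67)
p(67) = q(66)
q(66) = p(65)
p(65) = q(64)
q(64) = p(63)
p(63) = q(62)
q(62) = p(61)
p(61) = q(60)
q(60) = p(59)
p(59) = q(58)
q(58) = p(57)
p(57) = q(56)
q(56) = p(55)
p(55) = q(54)
q(54) = p(53)
p(53) = q(52)
q(52) = p(51)
p(51) = q(50)
q(50) = p(49)
p(49) = q(48)
q(48) = p(47)
p(47) = q(46)
q(46) = p(45)
p(45) = q(44)
q(44) = p(43)
p(43) = q(42)
q(42) = p(41)
p(41) = q(40)
q(40) = p(39)
p(39) = q(38)
q(38) = p(37)
p(37) = q(36)
q(36) = p(35)
p(35) = q(34)
q(34) = p(33)
p(33) = q(32)
q(32) = p(31)
p(31) = q(30)
q(30) = p(29)
p(29) = q(28)
q(28) = p(27)
p(27) = q(26)
q(26) = p(25)
p(25) = q(24)
q(24) = p(23)
p(23) = q(22)
q(22) = p(21)
p(21) = q(20)
q(20) = p(19)
p(19) = q(18)
q(18) = p(17)
p(17) = q(16)
q(16) = p(15)
p(15) = q(14)
q(14) = p(13)
p(13) = q(12)
q(12) = p(11)
p(11) = q(10)
q(10) = p(9)
p(9) = q(8)
q(8) = p(7)
p(7) = q(6)
q(6) = p(5)
p(5) = q(4)
q(4) = p(3)
p(3) = q(2)
q(2) = p(1)
p(1) = q(0)
q(0) = 0  (base case)
Result: 0

0


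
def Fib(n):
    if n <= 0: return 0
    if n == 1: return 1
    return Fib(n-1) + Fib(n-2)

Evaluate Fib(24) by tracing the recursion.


Computing Fib(24) bottom-up:
Fib(0) = 0
Fib(1) = 1
Fib(2) = Fib(1) + Fib(0) = 1 + 0 = 1
Fib(3) = Fib(2) + Fib(1) = 1 + 1 = 2
Fib(4) = Fib(3) + Fib(2) = 2 + 1 = 3
Fib(5) = Fib(4) + Fib(3) = 3 + 2 = 5
Fib(6) = Fib(5) + Fib(4) = 5 + 3 = 8
Fib(7) = Fib(6) + Fib(5) = 8 + 5 = 13
Fib(8) = Fib(7) + Fib(6) = 13 + 8 = 21
Fib(9) = Fib(8) + Fib(7) = 21 + 13 = 34
Fib(10) = Fib(9) + Fib(8) = 34 + 21 = 55
Fib(11) = Fib(10) + Fib(9) = 55 + 34 = 89
Fib(12) = Fib(11) + Fib(10) = 89 + 55 = 144
Fib(13) = Fib(12) + Fib(11) = 144 + 89 = 233
Fib(14) = Fib(13) + Fib(12) = 233 + 144 = 377
Fib(15) = Fib(14) + Fib(13) = 377 + 233 = 610
Fib(16) = Fib(15) + Fib(14) = 610 + 377 = 987
Fib(17) = Fib(16) + Fib(15) = 987 + 610 = 1597
Fib(18) = Fib(17) + Fib(16) = 1597 + 987 = 2584
Fib(19) = Fib(18) + Fib(17) = 2584 + 1597 = 4181
Fib(20) = Fib(19) + Fib(18) = 4181 + 2584 = 6765
Fib(21) = Fib(20) + Fib(19) = 6765 + 4181 = 10946
Fib(22) = Fib(21) + Fib(20) = 10946 + 6765 = 17711
Fib(23) = Fib(22) + Fib(21) = 17711 + 10946 = 28657
Fib(24) = Fib(23) + Fib(22) = 28657 + 17711 = 46368

46368


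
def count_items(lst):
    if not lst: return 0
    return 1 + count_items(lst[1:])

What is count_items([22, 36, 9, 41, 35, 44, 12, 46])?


count_items([22, 36, 9, 41, 35, 44, 12, 46]) = 1 + count_items([36, 9, 41, 35, 44, 12, 46])
count_items([36, 9, 41, 35, 44, 12, 46]) = 1 + count_items([9, 41, 35, 44, 12, 46])
count_items([9, 41, 35, 44, 12, 46]) = 1 + count_items([41, 35, 44, 12, 46])
count_items([41, 35, 44, 12, 46]) = 1 + count_items([35, 44, 12, 46])
count_items([35, 44, 12, 46]) = 1 + count_items([44, 12, 46])
count_items([44, 12, 46]) = 1 + count_items([12, 46])
count_items([12, 46]) = 1 + count_items([46])
count_items([46]) = 1 + count_items([])
count_items([]) = 0  (base case)
Unwinding: 1 + 1 + 1 + 1 + 1 + 1 + 1 + 1 + 0 = 8

8


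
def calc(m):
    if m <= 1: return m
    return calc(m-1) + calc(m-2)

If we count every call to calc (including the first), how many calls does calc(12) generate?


Let C(n) = total calls for calc(n)
C(0) = 1, C(1) = 1
C(2) = 1 + C(1) + C(0) = 1 + 1 + 1 = 3
C(3) = 1 + C(2) + C(1) = 1 + 3 + 1 = 5
C(4) = 1 + C(3) + C(2) = 1 + 5 + 3 = 9
C(5) = 1 + C(4) + C(3) = 1 + 9 + 5 = 15
C(6) = 1 + C(5) + C(4) = 1 + 15 + 9 = 25
C(7) = 1 + C(6) + C(5) = 1 + 25 + 15 = 41
C(8) = 1 + C(7) + C(6) = 1 + 41 + 25 = 67
C(9) = 1 + C(8) + C(7) = 1 + 67 + 41 = 109
C(10) = 1 + C(9) + C(8) = 1 + 109 + 67 = 177
C(11) = 1 + C(10) + C(9) = 1 + 177 + 109 = 287
C(12) = 1 + C(11) + C(10) = 1 + 287 + 177 = 465

465


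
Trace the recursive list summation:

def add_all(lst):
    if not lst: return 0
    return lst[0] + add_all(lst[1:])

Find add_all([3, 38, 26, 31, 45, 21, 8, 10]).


add_all([3, 38, 26, 31, 45, 21, 8, 10]) = 3 + add_all([38, 26, 31, 45, 21, 8, 10])
add_all([38, 26, 31, 45, 21, 8, 10]) = 38 + add_all([26, 31, 45, 21, 8, 10])
add_all([26, 31, 45, 21, 8, 10]) = 26 + add_all([31, 45, 21, 8, 10])
add_all([31, 45, 21, 8, 10]) = 31 + add_all([45, 21, 8, 10])
add_all([45, 21, 8, 10]) = 45 + add_all([21, 8, 10])
add_all([21, 8, 10]) = 21 + add_all([8, 10])
add_all([8, 10]) = 8 + add_all([10])
add_all([10]) = 10 + add_all([])
add_all([]) = 0  (base case)
Total: 3 + 38 + 26 + 31 + 45 + 21 + 8 + 10 + 0 = 182

182


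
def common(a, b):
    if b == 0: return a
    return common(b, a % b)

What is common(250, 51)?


common(250, 51) = common(51, 46)
common(51, 46) = common(46, 5)
common(46, 5) = common(5, 1)
common(5, 1) = common(1, 0)
common(1, 0) = 1  (base case)

1


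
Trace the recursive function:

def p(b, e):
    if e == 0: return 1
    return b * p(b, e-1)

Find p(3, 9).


p(3, 9)
= 3 * p(3, 8)
= 3 * 3 * p(3, 7)
= 3 * 3 * 3 * p(3, 6)
= 3 * 3 * 3 * 3 * p(3, 5)
= 3 * 3 * 3 * 3 * 3 * p(3, 4)
= 3 * 3 * 3 * 3 * 3 * 3 * p(3, 3)
= 3 * 3 * 3 * 3 * 3 * 3 * 3 * p(3, 2)
= 3 * 3 * 3 * 3 * 3 * 3 * 3 * 3 * p(3, 1)
= 3 * 3 * 3 * 3 * 3 * 3 * 3 * 3 * 3 * p(3, 0)
= 3 * 3 * 3 * 3 * 3 * 3 * 3 * 3 * 3 * 1
= 19683

19683


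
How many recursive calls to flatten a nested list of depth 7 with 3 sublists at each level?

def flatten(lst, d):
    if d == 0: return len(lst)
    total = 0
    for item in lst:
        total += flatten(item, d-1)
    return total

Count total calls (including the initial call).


At depth 0 (root): 1 call
At depth 1: each of 1 parents calls flatten on 3 children = 3 calls
At depth 2: each of 3 parents calls flatten on 3 children = 9 calls
At depth 3: each of 9 parents calls flatten on 3 children = 27 calls
At depth 4: each of 27 parents calls flatten on 3 children = 81 calls
At depth 5: each of 81 parents calls flatten on 3 children = 243 calls
At depth 6: each of 243 parents calls flatten on 3 children = 729 calls
At depth 7: each of 729 parents calls flatten on 3 children = 2187 calls
Total: 1 + 3 + 9 + 27 + 81 + 243 + 729 + 2187 = 3280

3280


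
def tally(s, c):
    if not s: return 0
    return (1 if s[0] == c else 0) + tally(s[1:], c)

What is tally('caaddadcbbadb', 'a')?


s[0]='c' != 'a' -> 0
s[0]='a' == 'a' -> 1
s[0]='a' == 'a' -> 1
s[0]='d' != 'a' -> 0
s[0]='d' != 'a' -> 0
s[0]='a' == 'a' -> 1
s[0]='d' != 'a' -> 0
s[0]='c' != 'a' -> 0
s[0]='b' != 'a' -> 0
s[0]='b' != 'a' -> 0
s[0]='a' == 'a' -> 1
s[0]='d' != 'a' -> 0
s[0]='b' != 'a' -> 0
Sum: 0 + 1 + 1 + 0 + 0 + 1 + 0 + 0 + 0 + 0 + 1 + 0 + 0 = 4

4


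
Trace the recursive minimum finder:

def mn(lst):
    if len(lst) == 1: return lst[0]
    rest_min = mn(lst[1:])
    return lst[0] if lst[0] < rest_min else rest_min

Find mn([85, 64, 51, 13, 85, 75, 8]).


mn([85, 64, 51, 13, 85, 75, 8]): compare 85 with mn([64, 51, 13, 85, 75, 8])
mn([64, 51, 13, 85, 75, 8]): compare 64 with mn([51, 13, 85, 75, 8])
mn([51, 13, 85, 75, 8]): compare 51 with mn([13, 85, 75, 8])
mn([13, 85, 75, 8]): compare 13 with mn([85, 75, 8])
mn([85, 75, 8]): compare 85 with mn([75, 8])
mn([75, 8]): compare 75 with mn([8])
mn([8]) = 8  (base case)
Compare 75 with 8 -> 8
Compare 85 with 8 -> 8
Compare 13 with 8 -> 8
Compare 51 with 8 -> 8
Compare 64 with 8 -> 8
Compare 85 with 8 -> 8

8


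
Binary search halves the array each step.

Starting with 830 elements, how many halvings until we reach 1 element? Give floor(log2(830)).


830 / 2 = 415
415 / 2 = 207
207 / 2 = 103
103 / 2 = 51
51 / 2 = 25
25 / 2 = 12
12 / 2 = 6
6 / 2 = 3
3 / 2 = 1
Reached 1 after 9 halvings

9


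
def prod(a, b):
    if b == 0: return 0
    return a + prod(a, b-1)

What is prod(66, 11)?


prod(66, 11) = 66 + prod(66, 10)
prod(66, 10) = 66 + prod(66, 9)
prod(66, 9) = 66 + prod(66, 8)
prod(66, 8) = 66 + prod(66, 7)
prod(66, 7) = 66 + prod(66, 6)
prod(66, 6) = 66 + prod(66, 5)
prod(66, 5) = 66 + prod(66, 4)
prod(66, 4) = 66 + prod(66, 3)
prod(66, 3) = 66 + prod(66, 2)
prod(66, 2) = 66 + prod(66, 1)
prod(66, 1) = 66 + prod(66, 0)
prod(66, 0) = 0  (base case)
Total: 66 + 66 + 66 + 66 + 66 + 66 + 66 + 66 + 66 + 66 + 66 + 0 = 726

726


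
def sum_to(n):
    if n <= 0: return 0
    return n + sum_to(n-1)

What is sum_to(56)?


sum_to(56)
= 56 + 55 + 54 + 53 + 52 + 51 + 50 + 49 + 48 + 47 + 46 + 45 + 44 + 43 + 42 + 41 + 40 + 39 + 38 + 37 + 36 + 35 + 34 + 33 + 32 + 31 + 30 + 29 + 28 + 27 + 26 + 25 + 24 + 23 + 22 + 21 + 20 + 19 + 18 + 17 + 16 + 15 + 14 + 13 + 12 + 11 + 10 + 9 + 8 + 7 + 6 + 5 + 4 + 3 + 2 + 1 + sum_to(0)
= 56 + 55 + 54 + 53 + 52 + 51 + 50 + 49 + 48 + 47 + 46 + 45 + 44 + 43 + 42 + 41 + 40 + 39 + 38 + 37 + 36 + 35 + 34 + 33 + 32 + 31 + 30 + 29 + 28 + 27 + 26 + 25 + 24 + 23 + 22 + 21 + 20 + 19 + 18 + 17 + 16 + 15 + 14 + 13 + 12 + 11 + 10 + 9 + 8 + 7 + 6 + 5 + 4 + 3 + 2 + 1 + 0
= 1596

1596


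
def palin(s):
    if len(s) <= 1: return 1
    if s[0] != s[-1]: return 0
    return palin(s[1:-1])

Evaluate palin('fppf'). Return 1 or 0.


palin('fppf'): s[0]='f' == s[-1]='f' -> check palin('pp')
palin('pp'): s[0]='p' == s[-1]='p' -> check palin('')
palin(''): len <= 1 -> return 1  (base case)
Result: 1 (palindrome)

1


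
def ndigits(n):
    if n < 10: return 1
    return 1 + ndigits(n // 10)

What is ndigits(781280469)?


ndigits(781280469) = 1 + ndigits(78128046)
ndigits(78128046) = 1 + ndigits(7812804)
ndigits(7812804) = 1 + ndigits(781280)
ndigits(781280) = 1 + ndigits(78128)
ndigits(78128) = 1 + ndigits(7812)
ndigits(7812) = 1 + ndigits(781)
ndigits(781) = 1 + ndigits(78)
ndigits(78) = 1 + ndigits(7)
ndigits(7) = 1  (base case: 7 < 10)
Unwinding: 1 + 1 + 1 + 1 + 1 + 1 + 1 + 1 + 1 = 9

9


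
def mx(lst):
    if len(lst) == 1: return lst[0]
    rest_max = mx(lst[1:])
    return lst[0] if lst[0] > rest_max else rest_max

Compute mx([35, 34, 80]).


mx([35, 34, 80]): compare 35 with mx([34, 80])
mx([34, 80]): compare 34 with mx([80])
mx([80]) = 80  (base case)
Compare 34 with 80 -> 80
Compare 35 with 80 -> 80

80


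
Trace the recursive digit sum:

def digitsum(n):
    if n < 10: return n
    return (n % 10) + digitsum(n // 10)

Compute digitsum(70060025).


digitsum(70060025) = 5 + digitsum(7006002)
digitsum(7006002) = 2 + digitsum(700600)
digitsum(700600) = 0 + digitsum(70060)
digitsum(70060) = 0 + digitsum(7006)
digitsum(7006) = 6 + digitsum(700)
digitsum(700) = 0 + digitsum(70)
digitsum(70) = 0 + digitsum(7)
digitsum(7) = 7  (base case)
Total: 5 + 2 + 0 + 0 + 6 + 0 + 0 + 7 = 20

20


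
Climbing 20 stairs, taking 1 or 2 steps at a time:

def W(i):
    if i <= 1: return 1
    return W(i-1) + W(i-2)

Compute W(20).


Building up from base cases:
W(0) = 1
W(1) = 1
W(2) = W(1) + W(0) = 1 + 1 = 2
W(3) = W(2) + W(1) = 2 + 1 = 3
W(4) = W(3) + W(2) = 3 + 2 = 5
W(5) = W(4) + W(3) = 5 + 3 = 8
W(6) = W(5) + W(4) = 8 + 5 = 13
W(7) = W(6) + W(5) = 13 + 8 = 21
W(8) = W(7) + W(6) = 21 + 13 = 34
W(9) = W(8) + W(7) = 34 + 21 = 55
W(10) = W(9) + W(8) = 55 + 34 = 89
W(11) = W(10) + W(9) = 89 + 55 = 144
W(12) = W(11) + W(10) = 144 + 89 = 233
W(13) = W(12) + W(11) = 233 + 144 = 377
W(14) = W(13) + W(12) = 377 + 233 = 610
W(15) = W(14) + W(13) = 610 + 377 = 987
W(16) = W(15) + W(14) = 987 + 610 = 1597
W(17) = W(16) + W(15) = 1597 + 987 = 2584
W(18) = W(17) + W(16) = 2584 + 1597 = 4181
W(19) = W(18) + W(17) = 4181 + 2584 = 6765
W(20) = W(19) + W(18) = 6765 + 4181 = 10946

10946


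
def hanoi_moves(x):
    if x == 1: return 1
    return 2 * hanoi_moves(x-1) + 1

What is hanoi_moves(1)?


hanoi_moves(1) = 1  (base case)

1


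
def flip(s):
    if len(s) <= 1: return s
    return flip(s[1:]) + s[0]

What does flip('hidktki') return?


flip('hidktki') = flip('idktki') + 'h'
flip('idktki') = flip('dktki') + 'i'
flip('dktki') = flip('ktki') + 'd'
flip('ktki') = flip('tki') + 'k'
flip('tki') = flip('ki') + 't'
flip('ki') = flip('i') + 'k'
flip('i') = 'i'  (base case)
Concatenating: 'i' + 'k' + 't' + 'k' + 'd' + 'i' + 'h' = 'iktkdih'

iktkdih


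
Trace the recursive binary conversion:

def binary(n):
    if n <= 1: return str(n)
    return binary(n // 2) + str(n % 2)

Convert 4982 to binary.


binary(4982) = binary(2491) + '0'
binary(2491) = binary(1245) + '1'
binary(1245) = binary(622) + '1'
binary(622) = binary(311) + '0'
binary(311) = binary(155) + '1'
binary(155) = binary(77) + '1'
binary(77) = binary(38) + '1'
binary(38) = binary(19) + '0'
binary(19) = binary(9) + '1'
binary(9) = binary(4) + '1'
binary(4) = binary(2) + '0'
binary(2) = binary(1) + '0'
binary(1) = '1'  (base case)
Concatenating: '1' + '0' + '0' + '1' + '1' + '0' + '1' + '1' + '1' + '0' + '1' + '1' + '0' = '1001101110110'

1001101110110


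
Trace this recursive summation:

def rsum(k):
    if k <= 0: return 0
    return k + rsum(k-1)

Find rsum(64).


rsum(64)
= 64 + 63 + 62 + 61 + 60 + 59 + 58 + 57 + 56 + 55 + 54 + 53 + 52 + 51 + 50 + 49 + 48 + 47 + 46 + 45 + 44 + 43 + 42 + 41 + 40 + 39 + 38 + 37 + 36 + 35 + 34 + 33 + 32 + 31 + 30 + 29 + 28 + 27 + 26 + 25 + 24 + 23 + 22 + 21 + 20 + 19 + 18 + 17 + 16 + 15 + 14 + 13 + 12 + 11 + 10 + 9 + 8 + 7 + 6 + 5 + 4 + 3 + 2 + 1 + rsum(0)
= 64 + 63 + 62 + 61 + 60 + 59 + 58 + 57 + 56 + 55 + 54 + 53 + 52 + 51 + 50 + 49 + 48 + 47 + 46 + 45 + 44 + 43 + 42 + 41 + 40 + 39 + 38 + 37 + 36 + 35 + 34 + 33 + 32 + 31 + 30 + 29 + 28 + 27 + 26 + 25 + 24 + 23 + 22 + 21 + 20 + 19 + 18 + 17 + 16 + 15 + 14 + 13 + 12 + 11 + 10 + 9 + 8 + 7 + 6 + 5 + 4 + 3 + 2 + 1 + 0
= 2080

2080


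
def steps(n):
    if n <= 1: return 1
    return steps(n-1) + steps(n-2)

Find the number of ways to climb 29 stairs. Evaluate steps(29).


Building up from base cases:
steps(0) = 1
steps(1) = 1
steps(2) = steps(1) + steps(0) = 1 + 1 = 2
steps(3) = steps(2) + steps(1) = 2 + 1 = 3
steps(4) = steps(3) + steps(2) = 3 + 2 = 5
steps(5) = steps(4) + steps(3) = 5 + 3 = 8
steps(6) = steps(5) + steps(4) = 8 + 5 = 13
steps(7) = steps(6) + steps(5) = 13 + 8 = 21
steps(8) = steps(7) + steps(6) = 21 + 13 = 34
steps(9) = steps(8) + steps(7) = 34 + 21 = 55
steps(10) = steps(9) + steps(8) = 55 + 34 = 89
steps(11) = steps(10) + steps(9) = 89 + 55 = 144
steps(12) = steps(11) + steps(10) = 144 + 89 = 233
steps(13) = steps(12) + steps(11) = 233 + 144 = 377
steps(14) = steps(13) + steps(12) = 377 + 233 = 610
steps(15) = steps(14) + steps(13) = 610 + 377 = 987
steps(16) = steps(15) + steps(14) = 987 + 610 = 1597
steps(17) = steps(16) + steps(15) = 1597 + 987 = 2584
steps(18) = steps(17) + steps(16) = 2584 + 1597 = 4181
steps(19) = steps(18) + steps(17) = 4181 + 2584 = 6765
steps(20) = steps(19) + steps(18) = 6765 + 4181 = 10946
steps(21) = steps(20) + steps(19) = 10946 + 6765 = 17711
steps(22) = steps(21) + steps(20) = 17711 + 10946 = 28657
steps(23) = steps(22) + steps(21) = 28657 + 17711 = 46368
steps(24) = steps(23) + steps(22) = 46368 + 28657 = 75025
steps(25) = steps(24) + steps(23) = 75025 + 46368 = 121393
steps(26) = steps(25) + steps(24) = 121393 + 75025 = 196418
steps(27) = steps(26) + steps(25) = 196418 + 121393 = 317811
steps(28) = steps(27) + steps(26) = 317811 + 196418 = 514229
steps(29) = steps(28) + steps(27) = 514229 + 317811 = 832040

832040


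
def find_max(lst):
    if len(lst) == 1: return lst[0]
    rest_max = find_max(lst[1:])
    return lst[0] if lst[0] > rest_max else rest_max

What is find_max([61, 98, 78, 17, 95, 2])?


find_max([61, 98, 78, 17, 95, 2]): compare 61 with find_max([98, 78, 17, 95, 2])
find_max([98, 78, 17, 95, 2]): compare 98 with find_max([78, 17, 95, 2])
find_max([78, 17, 95, 2]): compare 78 with find_max([17, 95, 2])
find_max([17, 95, 2]): compare 17 with find_max([95, 2])
find_max([95, 2]): compare 95 with find_max([2])
find_max([2]) = 2  (base case)
Compare 95 with 2 -> 95
Compare 17 with 95 -> 95
Compare 78 with 95 -> 95
Compare 98 with 95 -> 98
Compare 61 with 98 -> 98

98


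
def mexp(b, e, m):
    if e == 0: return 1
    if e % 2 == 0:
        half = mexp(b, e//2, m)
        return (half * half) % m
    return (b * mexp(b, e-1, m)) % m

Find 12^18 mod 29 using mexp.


mexp(12, 18, 29): e is even, compute mexp(12, 9, 29)
  mexp(12, 9, 29): e is odd, compute mexp(12, 8, 29)
    mexp(12, 8, 29): e is even, compute mexp(12, 4, 29)
      mexp(12, 4, 29): e is even, compute mexp(12, 2, 29)
        mexp(12, 2, 29): e is even, compute mexp(12, 1, 29)
          mexp(12, 1, 29): e is odd, compute mexp(12, 0, 29)
          mexp(12, 0, 29) = 1
          (12 * 1) % 29 = 12
        half=12, (12*12) % 29 = 28
      half=28, (28*28) % 29 = 1
    half=1, (1*1) % 29 = 1
  (12 * 1) % 29 = 12
half=12, (12*12) % 29 = 28

28


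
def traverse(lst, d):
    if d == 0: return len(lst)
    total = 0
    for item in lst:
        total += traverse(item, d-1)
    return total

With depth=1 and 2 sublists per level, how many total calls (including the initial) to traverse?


At depth 0 (root): 1 call
At depth 1: each of 1 parents calls traverse on 2 children = 2 calls
Total: 1 + 2 = 3

3


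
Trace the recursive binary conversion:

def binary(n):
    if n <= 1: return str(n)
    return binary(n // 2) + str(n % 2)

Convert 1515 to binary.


binary(1515) = binary(757) + '1'
binary(757) = binary(378) + '1'
binary(378) = binary(189) + '0'
binary(189) = binary(94) + '1'
binary(94) = binary(47) + '0'
binary(47) = binary(23) + '1'
binary(23) = binary(11) + '1'
binary(11) = binary(5) + '1'
binary(5) = binary(2) + '1'
binary(2) = binary(1) + '0'
binary(1) = '1'  (base case)
Concatenating: '1' + '0' + '1' + '1' + '1' + '1' + '0' + '1' + '0' + '1' + '1' = '10111101011'

10111101011


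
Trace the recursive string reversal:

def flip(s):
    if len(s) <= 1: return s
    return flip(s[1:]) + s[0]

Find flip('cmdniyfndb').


flip('cmdniyfndb') = flip('mdniyfndb') + 'c'
flip('mdniyfndb') = flip('dniyfndb') + 'm'
flip('dniyfndb') = flip('niyfndb') + 'd'
flip('niyfndb') = flip('iyfndb') + 'n'
flip('iyfndb') = flip('yfndb') + 'i'
flip('yfndb') = flip('fndb') + 'y'
flip('fndb') = flip('ndb') + 'f'
flip('ndb') = flip('db') + 'n'
flip('db') = flip('b') + 'd'
flip('b') = 'b'  (base case)
Concatenating: 'b' + 'd' + 'n' + 'f' + 'y' + 'i' + 'n' + 'd' + 'm' + 'c' = 'bdnfyindmc'

bdnfyindmc


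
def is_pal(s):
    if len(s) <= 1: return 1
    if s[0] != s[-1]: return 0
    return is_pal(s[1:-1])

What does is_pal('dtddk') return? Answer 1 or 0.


is_pal('dtddk'): s[0]='d' != s[-1]='k' -> return 0
Result: 0 (not a palindrome)

0


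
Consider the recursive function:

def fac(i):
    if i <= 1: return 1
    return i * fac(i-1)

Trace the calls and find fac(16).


fac(16)
= 16 * fac(15)
= 16 * 15 * fac(14)
= 16 * 15 * 14 * fac(13)
= 16 * 15 * 14 * 13 * fac(12)
= 16 * 15 * 14 * 13 * 12 * fac(11)
= 16 * 15 * 14 * 13 * 12 * 11 * fac(10)
= 16 * 15 * 14 * 13 * 12 * 11 * 10 * fac(9)
= 16 * 15 * 14 * 13 * 12 * 11 * 10 * 9 * fac(8)
= 16 * 15 * 14 * 13 * 12 * 11 * 10 * 9 * 8 * fac(7)
= 16 * 15 * 14 * 13 * 12 * 11 * 10 * 9 * 8 * 7 * fac(6)
= 16 * 15 * 14 * 13 * 12 * 11 * 10 * 9 * 8 * 7 * 6 * fac(5)
= 16 * 15 * 14 * 13 * 12 * 11 * 10 * 9 * 8 * 7 * 6 * 5 * fac(4)
= 16 * 15 * 14 * 13 * 12 * 11 * 10 * 9 * 8 * 7 * 6 * 5 * 4 * fac(3)
= 16 * 15 * 14 * 13 * 12 * 11 * 10 * 9 * 8 * 7 * 6 * 5 * 4 * 3 * fac(2)
= 16 * 15 * 14 * 13 * 12 * 11 * 10 * 9 * 8 * 7 * 6 * 5 * 4 * 3 * 2 * fac(1)
= 16 * 15 * 14 * 13 * 12 * 11 * 10 * 9 * 8 * 7 * 6 * 5 * 4 * 3 * 2 * 1
= 20922789888000

20922789888000


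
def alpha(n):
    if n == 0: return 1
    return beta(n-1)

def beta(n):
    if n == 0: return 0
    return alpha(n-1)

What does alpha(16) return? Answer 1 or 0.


alpha(16) = beta(15)
beta(15) = alpha(14)
alpha(14) = beta(13)
beta(13) = alpha(12)
alpha(12) = beta(11)
beta(11) = alpha(10)
alpha(10) = beta(9)
beta(9) = alpha(8)
alpha(8) = beta(7)
beta(7) = alpha(6)
alpha(6) = beta(5)
beta(5) = alpha(4)
alpha(4) = beta(3)
beta(3) = alpha(2)
alpha(2) = beta(1)
beta(1) = alpha(0)
alpha(0) = 1  (base case)
Result: 1

1


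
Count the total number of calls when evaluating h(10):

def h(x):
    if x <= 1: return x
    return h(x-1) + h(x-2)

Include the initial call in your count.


Let C(n) = total calls for h(n)
C(0) = 1, C(1) = 1
C(2) = 1 + C(1) + C(0) = 1 + 1 + 1 = 3
C(3) = 1 + C(2) + C(1) = 1 + 3 + 1 = 5
C(4) = 1 + C(3) + C(2) = 1 + 5 + 3 = 9
C(5) = 1 + C(4) + C(3) = 1 + 9 + 5 = 15
C(6) = 1 + C(5) + C(4) = 1 + 15 + 9 = 25
C(7) = 1 + C(6) + C(5) = 1 + 25 + 15 = 41
C(8) = 1 + C(7) + C(6) = 1 + 41 + 25 = 67
C(9) = 1 + C(8) + C(7) = 1 + 67 + 41 = 109
C(10) = 1 + C(9) + C(8) = 1 + 109 + 67 = 177

177


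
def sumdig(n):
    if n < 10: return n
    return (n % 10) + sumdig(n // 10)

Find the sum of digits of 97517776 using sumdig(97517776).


sumdig(97517776) = 6 + sumdig(9751777)
sumdig(9751777) = 7 + sumdig(975177)
sumdig(975177) = 7 + sumdig(97517)
sumdig(97517) = 7 + sumdig(9751)
sumdig(9751) = 1 + sumdig(975)
sumdig(975) = 5 + sumdig(97)
sumdig(97) = 7 + sumdig(9)
sumdig(9) = 9  (base case)
Total: 6 + 7 + 7 + 7 + 1 + 5 + 7 + 9 = 49

49


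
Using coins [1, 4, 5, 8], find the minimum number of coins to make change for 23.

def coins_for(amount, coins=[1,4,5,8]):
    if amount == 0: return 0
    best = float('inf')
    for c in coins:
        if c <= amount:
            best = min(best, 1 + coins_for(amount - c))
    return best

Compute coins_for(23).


Building up with DP:
coins_for(0) = 0
coins_for(1) = min(1+coins_for(0)=1+0=1) = 1
coins_for(2) = min(1+coins_for(1)=1+1=2) = 2
coins_for(3) = min(1+coins_for(2)=1+2=3) = 3
coins_for(4) = min(1+coins_for(3)=1+3=4, 1+coins_for(0)=1+0=1) = 1
coins_for(5) = min(1+coins_for(4)=1+1=2, 1+coins_for(1)=1+1=2, 1+coins_for(0)=1+0=1) = 1
coins_for(6) = min(1+coins_for(5)=1+1=2, 1+coins_for(2)=1+2=3, 1+coins_for(1)=1+1=2) = 2
coins_for(7) = min(1+coins_for(6)=1+2=3, 1+coins_for(3)=1+3=4, 1+coins_for(2)=1+2=3) = 3
coins_for(8) = min(1+coins_for(7)=1+3=4, 1+coins_for(4)=1+1=2, 1+coins_for(3)=1+3=4, 1+coins_for(0)=1+0=1) = 1
coins_for(9) = min(1+coins_for(8)=1+1=2, 1+coins_for(5)=1+1=2, 1+coins_for(4)=1+1=2, 1+coins_for(1)=1+1=2) = 2
coins_for(10) = min(1+coins_for(9)=1+2=3, 1+coins_for(6)=1+2=3, 1+coins_for(5)=1+1=2, 1+coins_for(2)=1+2=3) = 2
coins_for(11) = min(1+coins_for(10)=1+2=3, 1+coins_for(7)=1+3=4, 1+coins_for(6)=1+2=3, 1+coins_for(3)=1+3=4) = 3
coins_for(12) = min(1+coins_for(11)=1+3=4, 1+coins_for(8)=1+1=2, 1+coins_for(7)=1+3=4, 1+coins_for(4)=1+1=2) = 2
coins_for(13) = min(1+coins_for(12)=1+2=3, 1+coins_for(9)=1+2=3, 1+coins_for(8)=1+1=2, 1+coins_for(5)=1+1=2) = 2
coins_for(14) = min(1+coins_for(13)=1+2=3, 1+coins_for(10)=1+2=3, 1+coins_for(9)=1+2=3, 1+coins_for(6)=1+2=3) = 3
coins_for(15) = min(1+coins_for(14)=1+3=4, 1+coins_for(11)=1+3=4, 1+coins_for(10)=1+2=3, 1+coins_for(7)=1+3=4) = 3
coins_for(16) = min(1+coins_for(15)=1+3=4, 1+coins_for(12)=1+2=3, 1+coins_for(11)=1+3=4, 1+coins_for(8)=1+1=2) = 2
coins_for(17) = min(1+coins_for(16)=1+2=3, 1+coins_for(13)=1+2=3, 1+coins_for(12)=1+2=3, 1+coins_for(9)=1+2=3) = 3
coins_for(18) = min(1+coins_for(17)=1+3=4, 1+coins_for(14)=1+3=4, 1+coins_for(13)=1+2=3, 1+coins_for(10)=1+2=3) = 3
coins_for(19) = min(1+coins_for(18)=1+3=4, 1+coins_for(15)=1+3=4, 1+coins_for(14)=1+3=4, 1+coins_for(11)=1+3=4) = 4
coins_for(20) = min(1+coins_for(19)=1+4=5, 1+coins_for(16)=1+2=3, 1+coins_for(15)=1+3=4, 1+coins_for(12)=1+2=3) = 3
coins_for(21) = min(1+coins_for(20)=1+3=4, 1+coins_for(17)=1+3=4, 1+coins_for(16)=1+2=3, 1+coins_for(13)=1+2=3) = 3
coins_for(22) = min(1+coins_for(21)=1+3=4, 1+coins_for(18)=1+3=4, 1+coins_for(17)=1+3=4, 1+coins_for(14)=1+3=4) = 4
coins_for(23) = min(1+coins_for(22)=1+4=5, 1+coins_for(19)=1+4=5, 1+coins_for(18)=1+3=4, 1+coins_for(15)=1+3=4) = 4

4


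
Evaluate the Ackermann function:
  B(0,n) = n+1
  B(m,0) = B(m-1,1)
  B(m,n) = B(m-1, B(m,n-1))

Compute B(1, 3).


B(1, 3) = B(0, B(1, 2))
  B(1, 2) = B(0, B(1, 1))
    B(1, 1) = B(0, B(1, 0))
      B(1, 0) = B(0, 1)
        B(0, 1) = 2
      = B(0, 2)
      B(0, 2) = 3
    = B(0, 3)
    B(0, 3) = 4
  = B(0, 4)
  B(0, 4) = 5
Result: B(1, 3) = 5

5


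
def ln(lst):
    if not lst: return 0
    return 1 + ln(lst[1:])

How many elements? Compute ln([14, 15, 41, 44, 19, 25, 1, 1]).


ln([14, 15, 41, 44, 19, 25, 1, 1]) = 1 + ln([15, 41, 44, 19, 25, 1, 1])
ln([15, 41, 44, 19, 25, 1, 1]) = 1 + ln([41, 44, 19, 25, 1, 1])
ln([41, 44, 19, 25, 1, 1]) = 1 + ln([44, 19, 25, 1, 1])
ln([44, 19, 25, 1, 1]) = 1 + ln([19, 25, 1, 1])
ln([19, 25, 1, 1]) = 1 + ln([25, 1, 1])
ln([25, 1, 1]) = 1 + ln([1, 1])
ln([1, 1]) = 1 + ln([1])
ln([1]) = 1 + ln([])
ln([]) = 0  (base case)
Unwinding: 1 + 1 + 1 + 1 + 1 + 1 + 1 + 1 + 0 = 8

8


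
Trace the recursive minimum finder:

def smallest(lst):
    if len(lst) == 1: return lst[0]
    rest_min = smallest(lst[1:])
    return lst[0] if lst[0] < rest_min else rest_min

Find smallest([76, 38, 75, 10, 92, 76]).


smallest([76, 38, 75, 10, 92, 76]): compare 76 with smallest([38, 75, 10, 92, 76])
smallest([38, 75, 10, 92, 76]): compare 38 with smallest([75, 10, 92, 76])
smallest([75, 10, 92, 76]): compare 75 with smallest([10, 92, 76])
smallest([10, 92, 76]): compare 10 with smallest([92, 76])
smallest([92, 76]): compare 92 with smallest([76])
smallest([76]) = 76  (base case)
Compare 92 with 76 -> 76
Compare 10 with 76 -> 10
Compare 75 with 10 -> 10
Compare 38 with 10 -> 10
Compare 76 with 10 -> 10

10


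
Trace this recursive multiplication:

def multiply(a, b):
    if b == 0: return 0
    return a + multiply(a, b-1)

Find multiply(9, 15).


multiply(9, 15) = 9 + multiply(9, 14)
multiply(9, 14) = 9 + multiply(9, 13)
multiply(9, 13) = 9 + multiply(9, 12)
multiply(9, 12) = 9 + multiply(9, 11)
multiply(9, 11) = 9 + multiply(9, 10)
multiply(9, 10) = 9 + multiply(9, 9)
multiply(9, 9) = 9 + multiply(9, 8)
multiply(9, 8) = 9 + multiply(9, 7)
multiply(9, 7) = 9 + multiply(9, 6)
multiply(9, 6) = 9 + multiply(9, 5)
multiply(9, 5) = 9 + multiply(9, 4)
multiply(9, 4) = 9 + multiply(9, 3)
multiply(9, 3) = 9 + multiply(9, 2)
multiply(9, 2) = 9 + multiply(9, 1)
multiply(9, 1) = 9 + multiply(9, 0)
multiply(9, 0) = 0  (base case)
Total: 9 + 9 + 9 + 9 + 9 + 9 + 9 + 9 + 9 + 9 + 9 + 9 + 9 + 9 + 9 + 0 = 135

135


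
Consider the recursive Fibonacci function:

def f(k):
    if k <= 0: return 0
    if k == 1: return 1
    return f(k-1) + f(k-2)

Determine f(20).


Computing f(20) bottom-up:
f(0) = 0
f(1) = 1
f(2) = f(1) + f(0) = 1 + 0 = 1
f(3) = f(2) + f(1) = 1 + 1 = 2
f(4) = f(3) + f(2) = 2 + 1 = 3
f(5) = f(4) + f(3) = 3 + 2 = 5
f(6) = f(5) + f(4) = 5 + 3 = 8
f(7) = f(6) + f(5) = 8 + 5 = 13
f(8) = f(7) + f(6) = 13 + 8 = 21
f(9) = f(8) + f(7) = 21 + 13 = 34
f(10) = f(9) + f(8) = 34 + 21 = 55
f(11) = f(10) + f(9) = 55 + 34 = 89
f(12) = f(11) + f(10) = 89 + 55 = 144
f(13) = f(12) + f(11) = 144 + 89 = 233
f(14) = f(13) + f(12) = 233 + 144 = 377
f(15) = f(14) + f(13) = 377 + 233 = 610
f(16) = f(15) + f(14) = 610 + 377 = 987
f(17) = f(16) + f(15) = 987 + 610 = 1597
f(18) = f(17) + f(16) = 1597 + 987 = 2584
f(19) = f(18) + f(17) = 2584 + 1597 = 4181
f(20) = f(19) + f(18) = 4181 + 2584 = 6765

6765


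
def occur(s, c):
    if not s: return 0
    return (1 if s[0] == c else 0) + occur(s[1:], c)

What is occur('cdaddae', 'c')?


s[0]='c' == 'c' -> 1
s[0]='d' != 'c' -> 0
s[0]='a' != 'c' -> 0
s[0]='d' != 'c' -> 0
s[0]='d' != 'c' -> 0
s[0]='a' != 'c' -> 0
s[0]='e' != 'c' -> 0
Sum: 1 + 0 + 0 + 0 + 0 + 0 + 0 = 1

1


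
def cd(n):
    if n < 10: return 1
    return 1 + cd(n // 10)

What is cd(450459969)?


cd(450459969) = 1 + cd(45045996)
cd(45045996) = 1 + cd(4504599)
cd(4504599) = 1 + cd(450459)
cd(450459) = 1 + cd(45045)
cd(45045) = 1 + cd(4504)
cd(4504) = 1 + cd(450)
cd(450) = 1 + cd(45)
cd(45) = 1 + cd(4)
cd(4) = 1  (base case: 4 < 10)
Unwinding: 1 + 1 + 1 + 1 + 1 + 1 + 1 + 1 + 1 = 9

9
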